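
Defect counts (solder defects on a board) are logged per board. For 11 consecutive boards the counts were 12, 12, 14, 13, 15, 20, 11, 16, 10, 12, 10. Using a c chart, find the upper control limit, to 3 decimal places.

24.074

c̄ = (12 + 12 + 14 + 13 + 15 + 20 + 11 + 16 + 10 + 12 + 10) / 11 = 145 / 11 = 13.1818
UCL = c̄ + 3√c̄ = 13.1818 + 3 × √13.1818 = 13.1818 + 3 × 3.6307 = 24.0739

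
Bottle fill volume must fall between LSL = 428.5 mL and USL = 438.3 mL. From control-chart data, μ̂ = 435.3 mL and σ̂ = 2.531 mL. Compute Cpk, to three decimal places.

0.395

Cpu = (USL − μ̂) / (3σ̂) = (438.3 − 435.3) / (3 × 2.531) = 0.3951; Cpl = (μ̂ − LSL) / (3σ̂) = (435.3 − 428.5) / (3 × 2.531) = 0.8956; Cpk = min(Cpu, Cpl) = 0.3951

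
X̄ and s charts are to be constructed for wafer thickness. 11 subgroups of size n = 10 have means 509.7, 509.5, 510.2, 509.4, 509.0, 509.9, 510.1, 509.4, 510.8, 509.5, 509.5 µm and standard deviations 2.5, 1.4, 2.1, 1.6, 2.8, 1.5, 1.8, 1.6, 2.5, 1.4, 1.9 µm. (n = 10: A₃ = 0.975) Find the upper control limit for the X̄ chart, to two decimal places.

X̄̄ = (509.7 + 509.5 + 510.2 + 509.4 + 509.0 + 509.9 + 510.1 + 509.4 + 510.8 + 509.5 + 509.5) / 11 = 509.7273
s̄ = (2.5 + 1.4 + 2.1 + 1.6 + 2.8 + 1.5 + 1.8 + 1.6 + 2.5 + 1.4 + 1.9) / 11 = 1.9182
UCL = X̄̄ + A₃·s̄ = 509.7273 + 0.975 × 1.9182 = 511.5975

511.60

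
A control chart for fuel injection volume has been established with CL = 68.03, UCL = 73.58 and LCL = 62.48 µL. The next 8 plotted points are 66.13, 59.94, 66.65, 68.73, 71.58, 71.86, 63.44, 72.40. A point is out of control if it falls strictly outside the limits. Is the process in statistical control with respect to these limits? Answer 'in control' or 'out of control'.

Compare each point to [62.48, 73.58]: sample 2 = 59.94 < LCL.

out of control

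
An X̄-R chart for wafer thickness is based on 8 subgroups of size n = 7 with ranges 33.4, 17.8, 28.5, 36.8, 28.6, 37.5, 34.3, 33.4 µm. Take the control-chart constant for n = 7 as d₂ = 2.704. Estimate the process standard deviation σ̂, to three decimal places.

11.571

R̄ = (33.4 + 17.8 + 28.5 + 36.8 + 28.6 + 37.5 + 34.3 + 33.4) / 8 = 31.2875
σ̂ = R̄ / d₂ = 31.2875 / 2.704 = 11.5708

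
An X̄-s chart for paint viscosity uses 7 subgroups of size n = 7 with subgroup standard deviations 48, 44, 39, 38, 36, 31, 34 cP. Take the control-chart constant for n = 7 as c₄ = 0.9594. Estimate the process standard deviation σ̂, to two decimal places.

40.20

s̄ = (48 + 44 + 39 + 38 + 36 + 31 + 34) / 7 = 38.5714
σ̂ = s̄ / c₄ = 38.5714 / 0.9594 = 40.2037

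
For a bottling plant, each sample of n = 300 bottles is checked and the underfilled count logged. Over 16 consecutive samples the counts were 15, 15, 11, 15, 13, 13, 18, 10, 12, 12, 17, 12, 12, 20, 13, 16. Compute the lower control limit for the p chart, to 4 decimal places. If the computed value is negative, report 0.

0.0101

p̄ = Σdᵢ / (k·n) = 224 / (16 × 300) = 0.04667
LCL = p̄ − 3·√(p̄(1−p̄)/n) = 0.04667 − 3 × 0.01218 = 0.01013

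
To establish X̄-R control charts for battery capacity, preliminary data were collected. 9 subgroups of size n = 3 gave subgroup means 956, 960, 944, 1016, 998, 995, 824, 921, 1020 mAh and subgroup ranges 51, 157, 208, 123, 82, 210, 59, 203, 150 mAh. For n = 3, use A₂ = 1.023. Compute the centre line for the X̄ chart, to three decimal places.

X̄̄ = (956 + 960 + 944 + 1016 + 998 + 995 + 824 + 921 + 1020) / 9 = 8634.0000 / 9 = 959.3333
CL = X̄̄ = 959.3333

959.333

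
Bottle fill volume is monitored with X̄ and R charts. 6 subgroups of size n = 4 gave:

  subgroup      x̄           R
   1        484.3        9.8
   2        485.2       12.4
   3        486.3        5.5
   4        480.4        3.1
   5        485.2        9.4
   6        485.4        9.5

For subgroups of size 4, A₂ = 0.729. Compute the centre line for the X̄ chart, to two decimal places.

484.47

X̄̄ = (484.3 + 485.2 + 486.3 + 480.4 + 485.2 + 485.4) / 6 = 2906.8000 / 6 = 484.4667
CL = X̄̄ = 484.4667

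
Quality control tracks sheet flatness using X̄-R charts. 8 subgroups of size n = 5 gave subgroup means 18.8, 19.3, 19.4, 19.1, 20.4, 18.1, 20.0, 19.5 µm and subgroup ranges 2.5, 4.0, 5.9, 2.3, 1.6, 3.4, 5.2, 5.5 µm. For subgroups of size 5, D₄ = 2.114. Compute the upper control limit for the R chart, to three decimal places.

R̄ = (2.5 + 4.0 + 5.9 + 2.3 + 1.6 + 3.4 + 5.2 + 5.5) / 8 = 30.4000 / 8 = 3.8000
UCL_R = D₄·R̄ = 2.114 × 3.8000 = 8.0332

8.033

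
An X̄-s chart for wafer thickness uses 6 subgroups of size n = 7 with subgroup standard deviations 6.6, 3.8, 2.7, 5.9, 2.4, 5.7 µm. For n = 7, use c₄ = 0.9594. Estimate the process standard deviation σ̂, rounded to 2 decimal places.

s̄ = (6.6 + 3.8 + 2.7 + 5.9 + 2.4 + 5.7) / 6 = 4.5167
σ̂ = s̄ / c₄ = 4.5167 / 0.9594 = 4.7078

4.71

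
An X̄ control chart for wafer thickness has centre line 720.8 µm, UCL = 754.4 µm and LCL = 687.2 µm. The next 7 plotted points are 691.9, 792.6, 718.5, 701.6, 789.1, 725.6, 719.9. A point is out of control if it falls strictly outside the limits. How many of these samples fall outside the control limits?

2

Compare each point to [687.2, 754.4]: sample 2 = 792.6 > UCL; sample 5 = 789.1 > UCL.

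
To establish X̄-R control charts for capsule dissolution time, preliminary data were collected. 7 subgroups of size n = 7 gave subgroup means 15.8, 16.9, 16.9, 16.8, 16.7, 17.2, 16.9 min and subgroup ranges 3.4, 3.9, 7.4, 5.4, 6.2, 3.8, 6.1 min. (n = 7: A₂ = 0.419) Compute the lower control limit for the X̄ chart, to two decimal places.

X̄̄ = (15.8 + 16.9 + 16.9 + 16.8 + 16.7 + 17.2 + 16.9) / 7 = 117.2000 / 7 = 16.7429
R̄ = (3.4 + 3.9 + 7.4 + 5.4 + 6.2 + 3.8 + 6.1) / 7 = 36.2000 / 7 = 5.1714
LCL = X̄̄ − A₂·R̄ = 16.7429 − 0.419 × 5.1714 = 14.5760

14.58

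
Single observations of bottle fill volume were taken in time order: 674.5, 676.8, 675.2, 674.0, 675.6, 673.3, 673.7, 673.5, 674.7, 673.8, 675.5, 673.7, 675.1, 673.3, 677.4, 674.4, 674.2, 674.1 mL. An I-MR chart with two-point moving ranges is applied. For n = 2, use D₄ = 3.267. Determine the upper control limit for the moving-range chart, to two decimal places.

4.96

Moving ranges: 2.3, 1.6, 1.2, 1.6, 2.3, 0.4, 0.2, 1.2, 0.9, 1.7, 1.8, 1.4, 1.8, 4.1, 3.0, 0.2, 0.1; M̄R̄ = 25.8000 / 17 = 1.5176
UCL_MR = D₄·M̄R̄ = 3.267 × 1.5176 = 4.9582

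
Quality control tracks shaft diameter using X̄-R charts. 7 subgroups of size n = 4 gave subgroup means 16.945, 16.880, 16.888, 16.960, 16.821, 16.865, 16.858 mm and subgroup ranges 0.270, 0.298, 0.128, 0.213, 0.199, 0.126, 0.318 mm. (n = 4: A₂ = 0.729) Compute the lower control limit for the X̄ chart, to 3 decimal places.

X̄̄ = (16.945 + 16.880 + 16.888 + 16.960 + 16.821 + 16.865 + 16.858) / 7 = 118.2170 / 7 = 16.8881
R̄ = (0.270 + 0.298 + 0.128 + 0.213 + 0.199 + 0.126 + 0.318) / 7 = 1.5520 / 7 = 0.2217
LCL = X̄̄ − A₂·R̄ = 16.8881 − 0.729 × 0.2217 = 16.7265

16.727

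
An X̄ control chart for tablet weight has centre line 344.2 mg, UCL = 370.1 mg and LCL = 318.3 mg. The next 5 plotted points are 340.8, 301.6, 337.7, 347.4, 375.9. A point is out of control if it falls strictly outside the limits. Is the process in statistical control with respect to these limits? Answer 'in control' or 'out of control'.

out of control

Compare each point to [318.3, 370.1]: sample 2 = 301.6 < LCL; sample 5 = 375.9 > UCL.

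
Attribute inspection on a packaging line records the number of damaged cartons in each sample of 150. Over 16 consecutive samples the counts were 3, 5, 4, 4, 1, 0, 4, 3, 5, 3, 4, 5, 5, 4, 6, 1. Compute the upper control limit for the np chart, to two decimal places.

9.16

p̄ = Σdᵢ / (k·n) = 57 / (16 × 150) = 0.02375
UCL = np̄ + 3·√(np̄(1−p̄)) = 3.5625 + 3 × √(3.5625×0.97625) = 3.5625 + 3 × 1.8649 = 9.1572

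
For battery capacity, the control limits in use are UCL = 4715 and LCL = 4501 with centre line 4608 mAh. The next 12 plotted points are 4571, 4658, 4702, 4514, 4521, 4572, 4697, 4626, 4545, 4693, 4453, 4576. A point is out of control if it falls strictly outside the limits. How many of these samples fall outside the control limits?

1

Compare each point to [4501, 4715]: sample 11 = 4453 < LCL.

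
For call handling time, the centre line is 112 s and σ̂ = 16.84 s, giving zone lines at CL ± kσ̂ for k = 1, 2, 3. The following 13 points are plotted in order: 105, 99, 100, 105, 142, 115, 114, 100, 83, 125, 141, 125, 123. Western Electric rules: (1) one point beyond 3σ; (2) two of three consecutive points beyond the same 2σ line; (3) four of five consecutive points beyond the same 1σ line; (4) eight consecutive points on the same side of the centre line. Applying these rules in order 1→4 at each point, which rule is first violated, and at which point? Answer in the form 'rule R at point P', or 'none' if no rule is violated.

Zone of each point (C = within 1σ̂, B = 1σ̂–2σ̂, A = 2σ̂–3σ̂, * = beyond 3σ̂; sign = side of CL): 1:-C, 2:-C, 3:-C, 4:-C, 5:+B, 6:+C, 7:+C, 8:-C, 9:-B, 10:+C, 11:+B, 12:+C, 13:+C
No rule fires across all 13 points.

none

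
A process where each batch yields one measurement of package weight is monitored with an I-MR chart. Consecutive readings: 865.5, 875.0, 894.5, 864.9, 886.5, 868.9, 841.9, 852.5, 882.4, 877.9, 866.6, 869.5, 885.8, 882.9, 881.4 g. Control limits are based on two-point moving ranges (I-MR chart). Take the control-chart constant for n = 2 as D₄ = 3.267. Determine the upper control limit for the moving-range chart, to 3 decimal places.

47.768

Moving ranges: 9.5, 19.5, 29.6, 21.6, 17.6, 27.0, 10.6, 29.9, 4.5, 11.3, 2.9, 16.3, 2.9, 1.5; M̄R̄ = 204.7000 / 14 = 14.6214
UCL_MR = D₄·M̄R̄ = 3.267 × 14.6214 = 47.7682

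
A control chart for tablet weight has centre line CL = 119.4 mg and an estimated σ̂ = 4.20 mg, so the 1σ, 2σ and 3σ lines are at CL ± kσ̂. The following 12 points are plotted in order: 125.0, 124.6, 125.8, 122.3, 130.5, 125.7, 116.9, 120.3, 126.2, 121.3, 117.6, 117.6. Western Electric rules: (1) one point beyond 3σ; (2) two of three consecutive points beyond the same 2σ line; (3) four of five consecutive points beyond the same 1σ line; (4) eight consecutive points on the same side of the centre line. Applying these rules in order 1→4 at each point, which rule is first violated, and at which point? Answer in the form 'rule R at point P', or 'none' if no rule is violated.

rule 3 at point 5

Zone of each point (C = within 1σ̂, B = 1σ̂–2σ̂, A = 2σ̂–3σ̂, * = beyond 3σ̂; sign = side of CL): 1:+B, 2:+B, 3:+B, 4:+C, 5:+A, 6:+B, 7:-C, 8:+C, 9:+B, 10:+C, 11:-C, 12:-C
Rule 3 (four of five consecutive points beyond the same 1σ limit) is satisfied at point 5.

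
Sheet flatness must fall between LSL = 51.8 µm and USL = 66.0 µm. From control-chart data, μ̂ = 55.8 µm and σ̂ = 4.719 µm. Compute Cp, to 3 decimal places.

0.502

Cp = (USL − LSL) / (6σ̂) = (66.0 − 51.8) / (6 × 4.719) = 14.2000 / 28.3140 = 0.5015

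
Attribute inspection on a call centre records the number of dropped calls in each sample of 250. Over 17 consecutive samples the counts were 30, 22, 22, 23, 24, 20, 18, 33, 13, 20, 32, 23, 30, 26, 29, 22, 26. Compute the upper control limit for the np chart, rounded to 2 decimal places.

38.34

p̄ = Σdᵢ / (k·n) = 413 / (17 × 250) = 0.09718
UCL = np̄ + 3·√(np̄(1−p̄)) = 24.2941 + 3 × √(24.2941×0.90282) = 24.2941 + 3 × 4.6833 = 38.3440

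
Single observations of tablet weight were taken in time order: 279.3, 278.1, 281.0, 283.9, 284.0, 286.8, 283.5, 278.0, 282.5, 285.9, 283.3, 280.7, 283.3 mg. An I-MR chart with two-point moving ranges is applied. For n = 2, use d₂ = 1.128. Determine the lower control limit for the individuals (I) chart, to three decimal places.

274.707

X̄ = (279.3 + 278.1 + 281.0 + 283.9 + 284.0 + 286.8 + 283.5 + 278.0 + 282.5 + 285.9 + 283.3 + 280.7 + 283.3) / 13 = 282.3308
Moving ranges: 1.2, 2.9, 2.9, 0.1, 2.8, 3.3, 5.5, 4.5, 3.4, 2.6, 2.6, 2.6; M̄R̄ = 34.4000 / 12 = 2.8667
LCL = X̄ − 3·M̄R̄/d₂ = 282.3308 − 3 × 2.8667 / 1.128 = 274.7067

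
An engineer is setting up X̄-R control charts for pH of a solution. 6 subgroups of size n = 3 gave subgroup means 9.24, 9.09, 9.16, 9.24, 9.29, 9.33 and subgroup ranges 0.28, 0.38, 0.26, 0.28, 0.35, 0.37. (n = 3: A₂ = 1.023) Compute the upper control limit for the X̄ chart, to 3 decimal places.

X̄̄ = (9.24 + 9.09 + 9.16 + 9.24 + 9.29 + 9.33) / 6 = 55.3500 / 6 = 9.2250
R̄ = (0.28 + 0.38 + 0.26 + 0.28 + 0.35 + 0.37) / 6 = 1.9200 / 6 = 0.3200
UCL = X̄̄ + A₂·R̄ = 9.2250 + 1.023 × 0.3200 = 9.5524

9.552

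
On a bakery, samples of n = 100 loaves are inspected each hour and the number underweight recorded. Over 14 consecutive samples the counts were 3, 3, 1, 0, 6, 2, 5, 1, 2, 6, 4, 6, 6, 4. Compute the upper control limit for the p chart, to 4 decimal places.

p̄ = Σdᵢ / (k·n) = 49 / (14 × 100) = 0.03500
UCL = p̄ + 3·√(p̄(1−p̄)/n) = 0.03500 + 3 × √(0.03500×0.96500/100) = 0.03500 + 3 × 0.01838 = 0.09013

0.0901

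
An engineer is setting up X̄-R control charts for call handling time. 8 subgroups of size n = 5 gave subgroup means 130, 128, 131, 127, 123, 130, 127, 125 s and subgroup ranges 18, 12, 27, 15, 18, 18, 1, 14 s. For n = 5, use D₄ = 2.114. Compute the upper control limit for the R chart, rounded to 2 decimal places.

32.50

R̄ = (18 + 12 + 27 + 15 + 18 + 18 + 1 + 14) / 8 = 123.0000 / 8 = 15.3750
UCL_R = D₄·R̄ = 2.114 × 15.3750 = 32.5027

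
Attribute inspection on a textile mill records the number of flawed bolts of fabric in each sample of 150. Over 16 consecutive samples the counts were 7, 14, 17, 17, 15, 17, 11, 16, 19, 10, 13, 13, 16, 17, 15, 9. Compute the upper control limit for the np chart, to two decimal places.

24.86

p̄ = Σdᵢ / (k·n) = 226 / (16 × 150) = 0.09417
UCL = np̄ + 3·√(np̄(1−p̄)) = 14.1250 + 3 × √(14.1250×0.90583) = 14.1250 + 3 × 3.5770 = 24.8560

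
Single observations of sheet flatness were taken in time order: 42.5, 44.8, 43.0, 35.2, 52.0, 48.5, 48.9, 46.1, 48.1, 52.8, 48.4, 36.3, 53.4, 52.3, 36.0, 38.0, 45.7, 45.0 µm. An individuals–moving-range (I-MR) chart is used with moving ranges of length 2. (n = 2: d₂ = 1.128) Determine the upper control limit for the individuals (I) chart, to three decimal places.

X̄ = (42.5 + 44.8 + 43.0 + 35.2 + 52.0 + 48.5 + 48.9 + 46.1 + 48.1 + 52.8 + 48.4 + 36.3 + 53.4 + 52.3 + 36.0 + 38.0 + 45.7 + 45.0) / 18 = 45.3889
Moving ranges: 2.3, 1.8, 7.8, 16.8, 3.5, 0.4, 2.8, 2.0, 4.7, 4.4, 12.1, 17.1, 1.1, 16.3, 2.0, 7.7, 0.7; M̄R̄ = 103.5000 / 17 = 6.0882
UCL = X̄ + 3·M̄R̄/d₂ = 45.3889 + 3 × 6.0882 / 1.128 = 61.5810

61.581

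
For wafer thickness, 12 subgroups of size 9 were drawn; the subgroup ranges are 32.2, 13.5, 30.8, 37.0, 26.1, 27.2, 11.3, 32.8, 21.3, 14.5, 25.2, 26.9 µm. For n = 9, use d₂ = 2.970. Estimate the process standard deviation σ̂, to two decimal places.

8.38

R̄ = (32.2 + 13.5 + 30.8 + 37.0 + 26.1 + 27.2 + 11.3 + 32.8 + 21.3 + 14.5 + 25.2 + 26.9) / 12 = 24.9000
σ̂ = R̄ / d₂ = 24.9000 / 2.970 = 8.3838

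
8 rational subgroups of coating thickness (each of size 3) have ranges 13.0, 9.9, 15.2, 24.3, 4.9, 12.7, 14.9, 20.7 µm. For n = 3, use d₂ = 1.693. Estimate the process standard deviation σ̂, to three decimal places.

R̄ = (13.0 + 9.9 + 15.2 + 24.3 + 4.9 + 12.7 + 14.9 + 20.7) / 8 = 14.4500
σ̂ = R̄ / d₂ = 14.4500 / 1.693 = 8.5351

8.535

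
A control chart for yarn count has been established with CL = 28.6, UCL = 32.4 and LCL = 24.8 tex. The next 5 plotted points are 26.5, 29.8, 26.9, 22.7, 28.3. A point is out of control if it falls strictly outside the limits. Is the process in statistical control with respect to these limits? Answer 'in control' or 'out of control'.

Compare each point to [24.8, 32.4]: sample 4 = 22.7 < LCL.

out of control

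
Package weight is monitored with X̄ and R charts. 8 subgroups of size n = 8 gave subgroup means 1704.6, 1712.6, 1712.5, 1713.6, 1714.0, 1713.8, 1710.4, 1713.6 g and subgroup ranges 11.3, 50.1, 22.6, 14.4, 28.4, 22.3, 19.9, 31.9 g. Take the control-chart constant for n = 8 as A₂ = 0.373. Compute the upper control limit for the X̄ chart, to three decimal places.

1721.254

X̄̄ = (1704.6 + 1712.6 + 1712.5 + 1713.6 + 1714.0 + 1713.8 + 1710.4 + 1713.6) / 8 = 13695.1000 / 8 = 1711.8875
R̄ = (11.3 + 50.1 + 22.6 + 14.4 + 28.4 + 22.3 + 19.9 + 31.9) / 8 = 200.9000 / 8 = 25.1125
UCL = X̄̄ + A₂·R̄ = 1711.8875 + 0.373 × 25.1125 = 1721.2545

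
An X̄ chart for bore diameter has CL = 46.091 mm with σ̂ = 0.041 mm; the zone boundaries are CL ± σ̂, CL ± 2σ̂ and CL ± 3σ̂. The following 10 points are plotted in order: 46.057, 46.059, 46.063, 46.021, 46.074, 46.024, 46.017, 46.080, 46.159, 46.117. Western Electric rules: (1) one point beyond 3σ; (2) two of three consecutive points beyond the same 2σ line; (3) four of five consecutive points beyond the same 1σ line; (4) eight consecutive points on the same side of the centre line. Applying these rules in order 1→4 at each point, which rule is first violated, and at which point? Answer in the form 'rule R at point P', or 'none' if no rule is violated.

rule 4 at point 8

Zone of each point (C = within 1σ̂, B = 1σ̂–2σ̂, A = 2σ̂–3σ̂, * = beyond 3σ̂; sign = side of CL): 1:-C, 2:-C, 3:-C, 4:-B, 5:-C, 6:-B, 7:-B, 8:-C, 9:+B, 10:+C
Rule 4 (eight consecutive points on the same side of the centre line) is satisfied at point 8.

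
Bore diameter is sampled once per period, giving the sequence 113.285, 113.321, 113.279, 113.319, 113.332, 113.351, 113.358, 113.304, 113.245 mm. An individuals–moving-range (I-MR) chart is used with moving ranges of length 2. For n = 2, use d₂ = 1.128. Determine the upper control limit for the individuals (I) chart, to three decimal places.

113.400

X̄ = (113.285 + 113.321 + 113.279 + 113.319 + 113.332 + 113.351 + 113.358 + 113.304 + 113.245) / 9 = 113.3104
Moving ranges: 0.036, 0.042, 0.040, 0.013, 0.019, 0.007, 0.054, 0.059; M̄R̄ = 0.2700 / 8 = 0.0338
UCL = X̄ + 3·M̄R̄/d₂ = 113.3104 + 3 × 0.0338 / 1.128 = 113.4002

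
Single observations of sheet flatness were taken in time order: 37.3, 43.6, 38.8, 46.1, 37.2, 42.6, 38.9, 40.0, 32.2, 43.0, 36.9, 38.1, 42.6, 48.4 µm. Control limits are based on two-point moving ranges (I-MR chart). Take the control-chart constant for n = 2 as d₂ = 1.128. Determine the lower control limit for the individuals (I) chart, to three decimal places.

X̄ = (37.3 + 43.6 + 38.8 + 46.1 + 37.2 + 42.6 + 38.9 + 40.0 + 32.2 + 43.0 + 36.9 + 38.1 + 42.6 + 48.4) / 14 = 40.4071
Moving ranges: 6.3, 4.8, 7.3, 8.9, 5.4, 3.7, 1.1, 7.8, 10.8, 6.1, 1.2, 4.5, 5.8; M̄R̄ = 73.7000 / 13 = 5.6692
LCL = X̄ − 3·M̄R̄/d₂ = 40.4071 − 3 × 5.6692 / 1.128 = 25.3294

25.329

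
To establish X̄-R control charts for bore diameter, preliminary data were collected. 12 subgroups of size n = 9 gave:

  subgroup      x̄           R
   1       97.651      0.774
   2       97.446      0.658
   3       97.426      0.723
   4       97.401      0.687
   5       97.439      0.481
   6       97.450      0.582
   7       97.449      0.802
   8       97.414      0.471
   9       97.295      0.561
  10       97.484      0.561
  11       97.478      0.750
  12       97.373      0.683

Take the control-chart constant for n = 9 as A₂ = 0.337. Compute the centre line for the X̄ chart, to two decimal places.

97.44

X̄̄ = (97.651 + 97.446 + 97.426 + 97.401 + 97.439 + 97.450 + 97.449 + 97.414 + 97.295 + 97.484 + 97.478 + 97.373) / 12 = 1169.3060 / 12 = 97.4422
CL = X̄̄ = 97.4422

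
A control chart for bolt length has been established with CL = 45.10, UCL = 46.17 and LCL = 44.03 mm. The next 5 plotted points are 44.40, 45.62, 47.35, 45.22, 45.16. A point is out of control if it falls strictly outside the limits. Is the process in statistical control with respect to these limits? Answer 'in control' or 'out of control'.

Compare each point to [44.03, 46.17]: sample 3 = 47.35 > UCL.

out of control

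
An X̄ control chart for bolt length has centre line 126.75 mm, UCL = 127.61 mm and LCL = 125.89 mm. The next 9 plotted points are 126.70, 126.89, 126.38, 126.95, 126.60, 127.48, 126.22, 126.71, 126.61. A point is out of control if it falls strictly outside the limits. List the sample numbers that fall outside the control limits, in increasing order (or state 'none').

none

All 9 points lie within [125.89, 127.61].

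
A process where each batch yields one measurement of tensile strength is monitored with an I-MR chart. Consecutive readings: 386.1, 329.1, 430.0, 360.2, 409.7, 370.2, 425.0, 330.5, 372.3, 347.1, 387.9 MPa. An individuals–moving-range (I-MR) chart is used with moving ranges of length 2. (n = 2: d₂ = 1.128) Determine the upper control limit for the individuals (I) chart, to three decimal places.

X̄ = (386.1 + 329.1 + 430.0 + 360.2 + 409.7 + 370.2 + 425.0 + 330.5 + 372.3 + 347.1 + 387.9) / 11 = 377.1000
Moving ranges: 57.0, 100.9, 69.8, 49.5, 39.5, 54.8, 94.5, 41.8, 25.2, 40.8; M̄R̄ = 573.8000 / 10 = 57.3800
UCL = X̄ + 3·M̄R̄/d₂ = 377.1000 + 3 × 57.3800 / 1.128 = 529.7064

529.706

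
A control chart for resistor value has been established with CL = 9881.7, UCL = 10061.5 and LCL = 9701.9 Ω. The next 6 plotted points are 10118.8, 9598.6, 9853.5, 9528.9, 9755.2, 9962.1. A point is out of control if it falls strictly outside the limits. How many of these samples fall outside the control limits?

Compare each point to [9701.9, 10061.5]: sample 1 = 10118.8 > UCL; sample 2 = 9598.6 < LCL; sample 4 = 9528.9 < LCL.

3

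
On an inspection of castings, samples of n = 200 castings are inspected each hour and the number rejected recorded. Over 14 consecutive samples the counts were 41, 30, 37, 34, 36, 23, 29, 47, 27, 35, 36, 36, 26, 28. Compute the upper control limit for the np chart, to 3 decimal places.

49.003

p̄ = Σdᵢ / (k·n) = 465 / (14 × 200) = 0.16607
UCL = np̄ + 3·√(np̄(1−p̄)) = 33.2143 + 3 × √(33.2143×0.83393) = 33.2143 + 3 × 5.2629 = 49.0030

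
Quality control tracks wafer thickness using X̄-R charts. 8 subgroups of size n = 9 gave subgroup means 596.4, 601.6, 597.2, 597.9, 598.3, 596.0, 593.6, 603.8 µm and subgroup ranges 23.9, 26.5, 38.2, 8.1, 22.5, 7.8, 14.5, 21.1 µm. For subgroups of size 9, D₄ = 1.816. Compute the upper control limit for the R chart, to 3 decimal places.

36.910

R̄ = (23.9 + 26.5 + 38.2 + 8.1 + 22.5 + 7.8 + 14.5 + 21.1) / 8 = 162.6000 / 8 = 20.3250
UCL_R = D₄·R̄ = 1.816 × 20.3250 = 36.9102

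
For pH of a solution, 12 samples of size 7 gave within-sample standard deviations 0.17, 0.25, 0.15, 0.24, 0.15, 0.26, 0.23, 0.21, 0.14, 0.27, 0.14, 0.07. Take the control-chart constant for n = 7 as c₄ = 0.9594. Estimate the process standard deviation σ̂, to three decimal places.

s̄ = (0.17 + 0.25 + 0.15 + 0.24 + 0.15 + 0.26 + 0.23 + 0.21 + 0.14 + 0.27 + 0.14 + 0.07) / 12 = 0.1900
σ̂ = s̄ / c₄ = 0.1900 / 0.9594 = 0.1980

0.198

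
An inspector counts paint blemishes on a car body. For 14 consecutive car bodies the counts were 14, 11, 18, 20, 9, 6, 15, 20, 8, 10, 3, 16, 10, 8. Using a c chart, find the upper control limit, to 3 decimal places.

22.392

c̄ = (14 + 11 + 18 + 20 + 9 + 6 + 15 + 20 + 8 + 10 + 3 + 16 + 10 + 8) / 14 = 168 / 14 = 12.0000
UCL = c̄ + 3√c̄ = 12.0000 + 3 × √12.0000 = 12.0000 + 3 × 3.4641 = 22.3923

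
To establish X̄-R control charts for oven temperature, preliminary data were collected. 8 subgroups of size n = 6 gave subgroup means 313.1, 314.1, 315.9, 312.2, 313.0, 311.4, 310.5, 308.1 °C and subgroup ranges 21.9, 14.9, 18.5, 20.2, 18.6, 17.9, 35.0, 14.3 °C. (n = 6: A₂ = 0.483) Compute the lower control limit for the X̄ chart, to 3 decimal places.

302.549

X̄̄ = (313.1 + 314.1 + 315.9 + 312.2 + 313.0 + 311.4 + 310.5 + 308.1) / 8 = 2498.3000 / 8 = 312.2875
R̄ = (21.9 + 14.9 + 18.5 + 20.2 + 18.6 + 17.9 + 35.0 + 14.3) / 8 = 161.3000 / 8 = 20.1625
LCL = X̄̄ − A₂·R̄ = 312.2875 − 0.483 × 20.1625 = 302.5490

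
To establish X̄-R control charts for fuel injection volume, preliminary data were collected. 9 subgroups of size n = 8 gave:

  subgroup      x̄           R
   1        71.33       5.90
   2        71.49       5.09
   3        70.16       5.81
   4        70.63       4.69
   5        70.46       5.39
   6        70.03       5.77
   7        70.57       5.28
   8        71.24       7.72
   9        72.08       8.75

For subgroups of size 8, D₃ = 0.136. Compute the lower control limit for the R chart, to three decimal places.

R̄ = (5.90 + 5.09 + 5.81 + 4.69 + 5.39 + 5.77 + 5.28 + 7.72 + 8.75) / 9 = 54.4000 / 9 = 6.0444
LCL_R = D₃·R̄ = 0.136 × 6.0444 = 0.8220

0.822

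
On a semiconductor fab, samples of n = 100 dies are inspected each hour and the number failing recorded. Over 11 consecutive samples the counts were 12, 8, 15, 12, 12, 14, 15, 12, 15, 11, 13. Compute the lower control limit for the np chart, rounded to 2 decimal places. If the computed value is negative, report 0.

p̄ = Σdᵢ / (k·n) = 139 / (11 × 100) = 0.12636
LCL = np̄ − 3·√(np̄(1−p̄)) = 12.6364 − 3 × 3.3226 = 2.6686

2.67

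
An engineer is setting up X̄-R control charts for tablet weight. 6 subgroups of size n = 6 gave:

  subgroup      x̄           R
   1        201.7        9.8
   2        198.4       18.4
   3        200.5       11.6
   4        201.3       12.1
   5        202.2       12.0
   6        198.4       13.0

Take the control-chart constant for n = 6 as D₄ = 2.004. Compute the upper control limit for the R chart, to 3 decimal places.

R̄ = (9.8 + 18.4 + 11.6 + 12.1 + 12.0 + 13.0) / 6 = 76.9000 / 6 = 12.8167
UCL_R = D₄·R̄ = 2.004 × 12.8167 = 25.6846

25.685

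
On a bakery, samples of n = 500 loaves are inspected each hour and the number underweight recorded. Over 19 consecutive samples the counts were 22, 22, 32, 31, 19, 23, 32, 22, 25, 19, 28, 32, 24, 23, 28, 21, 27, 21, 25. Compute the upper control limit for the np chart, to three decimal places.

p̄ = Σdᵢ / (k·n) = 476 / (19 × 500) = 0.05011
UCL = np̄ + 3·√(np̄(1−p̄)) = 25.0526 + 3 × √(25.0526×0.94989) = 25.0526 + 3 × 4.8783 = 39.6874

39.687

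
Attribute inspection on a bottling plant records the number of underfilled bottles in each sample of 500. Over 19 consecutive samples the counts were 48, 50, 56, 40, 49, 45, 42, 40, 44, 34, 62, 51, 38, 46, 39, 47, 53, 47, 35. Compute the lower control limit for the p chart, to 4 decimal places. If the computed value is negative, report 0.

0.0525

p̄ = Σdᵢ / (k·n) = 866 / (19 × 500) = 0.09116
LCL = p̄ − 3·√(p̄(1−p̄)/n) = 0.09116 − 3 × 0.01287 = 0.05254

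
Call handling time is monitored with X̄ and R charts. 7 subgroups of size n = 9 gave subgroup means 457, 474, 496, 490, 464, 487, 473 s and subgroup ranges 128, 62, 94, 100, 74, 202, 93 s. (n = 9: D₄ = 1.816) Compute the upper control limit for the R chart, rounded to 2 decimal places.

195.35

R̄ = (128 + 62 + 94 + 100 + 74 + 202 + 93) / 7 = 753.0000 / 7 = 107.5714
UCL_R = D₄·R̄ = 1.816 × 107.5714 = 195.3497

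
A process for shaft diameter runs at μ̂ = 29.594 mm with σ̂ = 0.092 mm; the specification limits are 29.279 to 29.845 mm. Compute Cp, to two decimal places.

Cp = (USL − LSL) / (6σ̂) = (29.845 − 29.279) / (6 × 0.092) = 0.5660 / 0.5520 = 1.0254

1.03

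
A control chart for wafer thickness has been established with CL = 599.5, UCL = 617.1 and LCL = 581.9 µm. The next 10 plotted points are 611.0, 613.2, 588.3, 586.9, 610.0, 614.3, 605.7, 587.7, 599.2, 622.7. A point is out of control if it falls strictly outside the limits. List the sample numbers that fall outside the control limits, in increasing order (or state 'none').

Compare each point to [581.9, 617.1]: sample 10 = 622.7 > UCL.

10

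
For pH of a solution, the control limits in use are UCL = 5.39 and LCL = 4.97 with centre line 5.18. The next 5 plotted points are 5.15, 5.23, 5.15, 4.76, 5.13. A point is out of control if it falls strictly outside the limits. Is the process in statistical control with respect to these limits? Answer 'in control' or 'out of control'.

out of control

Compare each point to [4.97, 5.39]: sample 4 = 4.76 < LCL.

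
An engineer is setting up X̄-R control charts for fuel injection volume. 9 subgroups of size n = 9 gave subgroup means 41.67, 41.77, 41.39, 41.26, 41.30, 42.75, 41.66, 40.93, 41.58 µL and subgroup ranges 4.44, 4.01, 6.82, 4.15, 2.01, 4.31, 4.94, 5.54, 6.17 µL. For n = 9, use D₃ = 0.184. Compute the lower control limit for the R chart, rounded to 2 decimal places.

R̄ = (4.44 + 4.01 + 6.82 + 4.15 + 2.01 + 4.31 + 4.94 + 5.54 + 6.17) / 9 = 42.3900 / 9 = 4.7100
LCL_R = D₃·R̄ = 0.184 × 4.7100 = 0.8666

0.87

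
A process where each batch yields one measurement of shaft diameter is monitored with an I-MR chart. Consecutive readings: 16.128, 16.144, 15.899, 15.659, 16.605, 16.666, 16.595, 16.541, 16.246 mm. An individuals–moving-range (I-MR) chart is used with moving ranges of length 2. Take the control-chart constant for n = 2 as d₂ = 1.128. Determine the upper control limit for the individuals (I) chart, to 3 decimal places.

16.917

X̄ = (16.128 + 16.144 + 15.899 + 15.659 + 16.605 + 16.666 + 16.595 + 16.541 + 16.246) / 9 = 16.2759
Moving ranges: 0.016, 0.245, 0.240, 0.946, 0.061, 0.071, 0.054, 0.295; M̄R̄ = 1.9280 / 8 = 0.2410
UCL = X̄ + 3·M̄R̄/d₂ = 16.2759 + 3 × 0.2410 / 1.128 = 16.9168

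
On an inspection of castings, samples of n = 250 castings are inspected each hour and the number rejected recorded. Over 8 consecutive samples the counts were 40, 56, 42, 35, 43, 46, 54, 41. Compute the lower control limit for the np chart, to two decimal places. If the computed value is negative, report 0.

p̄ = Σdᵢ / (k·n) = 357 / (8 × 250) = 0.17850
LCL = np̄ − 3·√(np̄(1−p̄)) = 44.6250 − 3 × 6.0547 = 26.4609

26.46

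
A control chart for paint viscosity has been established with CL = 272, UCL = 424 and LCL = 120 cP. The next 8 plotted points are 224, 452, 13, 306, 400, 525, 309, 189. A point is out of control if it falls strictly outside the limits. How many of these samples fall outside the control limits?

Compare each point to [120, 424]: sample 2 = 452 > UCL; sample 3 = 13 < LCL; sample 6 = 525 > UCL.

3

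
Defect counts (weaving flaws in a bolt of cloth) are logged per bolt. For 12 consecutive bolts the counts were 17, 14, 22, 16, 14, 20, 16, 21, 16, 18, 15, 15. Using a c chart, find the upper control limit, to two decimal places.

c̄ = (17 + 14 + 22 + 16 + 14 + 20 + 16 + 21 + 16 + 18 + 15 + 15) / 12 = 204 / 12 = 17.0000
UCL = c̄ + 3√c̄ = 17.0000 + 3 × √17.0000 = 17.0000 + 3 × 4.1231 = 29.3693

29.37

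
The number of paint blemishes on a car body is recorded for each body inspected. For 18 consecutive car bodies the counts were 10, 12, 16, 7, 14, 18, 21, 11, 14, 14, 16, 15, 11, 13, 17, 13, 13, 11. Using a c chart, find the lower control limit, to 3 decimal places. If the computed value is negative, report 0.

2.576

c̄ = (10 + 12 + 16 + 7 + 14 + 18 + 21 + 11 + 14 + 14 + 16 + 15 + 11 + 13 + 17 + 13 + 13 + 11) / 18 = 246 / 18 = 13.6667
LCL = c̄ − 3√c̄ = 13.6667 − 3 × 3.6968 = 2.5761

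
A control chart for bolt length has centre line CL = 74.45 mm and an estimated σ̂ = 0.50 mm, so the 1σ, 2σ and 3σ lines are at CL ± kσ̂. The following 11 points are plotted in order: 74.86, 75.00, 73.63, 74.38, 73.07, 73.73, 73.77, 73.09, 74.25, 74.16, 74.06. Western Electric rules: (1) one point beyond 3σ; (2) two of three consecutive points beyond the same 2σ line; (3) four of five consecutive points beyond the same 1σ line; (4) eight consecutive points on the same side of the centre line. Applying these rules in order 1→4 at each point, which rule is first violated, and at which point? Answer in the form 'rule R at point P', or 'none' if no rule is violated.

rule 3 at point 7

Zone of each point (C = within 1σ̂, B = 1σ̂–2σ̂, A = 2σ̂–3σ̂, * = beyond 3σ̂; sign = side of CL): 1:+C, 2:+B, 3:-B, 4:-C, 5:-A, 6:-B, 7:-B, 8:-A, 9:-C, 10:-C, 11:-C
Rule 3 (four of five consecutive points beyond the same 1σ limit) is satisfied at point 7.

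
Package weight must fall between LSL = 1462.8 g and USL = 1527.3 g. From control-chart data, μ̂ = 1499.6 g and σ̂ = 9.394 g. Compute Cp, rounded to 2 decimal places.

1.14

Cp = (USL − LSL) / (6σ̂) = (1527.3 − 1462.8) / (6 × 9.394) = 64.5000 / 56.3640 = 1.1443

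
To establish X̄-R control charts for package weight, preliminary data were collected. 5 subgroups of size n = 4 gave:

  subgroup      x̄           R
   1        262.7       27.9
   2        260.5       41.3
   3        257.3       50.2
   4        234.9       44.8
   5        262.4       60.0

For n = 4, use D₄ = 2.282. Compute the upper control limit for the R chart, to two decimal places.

R̄ = (27.9 + 41.3 + 50.2 + 44.8 + 60.0) / 5 = 224.2000 / 5 = 44.8400
UCL_R = D₄·R̄ = 2.282 × 44.8400 = 102.3249

102.32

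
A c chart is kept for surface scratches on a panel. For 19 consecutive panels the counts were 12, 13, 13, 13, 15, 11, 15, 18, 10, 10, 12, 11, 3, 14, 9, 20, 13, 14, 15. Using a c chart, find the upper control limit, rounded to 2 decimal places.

c̄ = (12 + 13 + 13 + 13 + 15 + 11 + 15 + 18 + 10 + 10 + 12 + 11 + 3 + 14 + 9 + 20 + 13 + 14 + 15) / 19 = 241 / 19 = 12.6842
UCL = c̄ + 3√c̄ = 12.6842 + 3 × √12.6842 = 12.6842 + 3 × 3.5615 = 23.3687

23.37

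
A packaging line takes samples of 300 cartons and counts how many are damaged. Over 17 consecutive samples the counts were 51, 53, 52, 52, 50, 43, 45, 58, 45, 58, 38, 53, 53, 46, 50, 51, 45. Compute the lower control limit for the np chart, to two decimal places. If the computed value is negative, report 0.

p̄ = Σdᵢ / (k·n) = 843 / (17 × 300) = 0.16529
LCL = np̄ − 3·√(np̄(1−p̄)) = 49.5882 − 3 × 6.4336 = 30.2873

30.29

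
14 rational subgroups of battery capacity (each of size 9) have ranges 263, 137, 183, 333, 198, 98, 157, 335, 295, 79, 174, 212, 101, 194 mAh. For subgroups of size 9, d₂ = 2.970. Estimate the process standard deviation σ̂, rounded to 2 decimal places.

R̄ = (263 + 137 + 183 + 333 + 198 + 98 + 157 + 335 + 295 + 79 + 174 + 212 + 101 + 194) / 14 = 197.0714
σ̂ = R̄ / d₂ = 197.0714 / 2.970 = 66.3540

66.35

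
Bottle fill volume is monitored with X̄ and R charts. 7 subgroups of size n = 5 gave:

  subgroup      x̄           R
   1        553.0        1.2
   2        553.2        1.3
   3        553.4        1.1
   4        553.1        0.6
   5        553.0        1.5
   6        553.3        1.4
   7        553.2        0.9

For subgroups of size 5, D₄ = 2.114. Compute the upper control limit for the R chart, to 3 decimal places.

R̄ = (1.2 + 1.3 + 1.1 + 0.6 + 1.5 + 1.4 + 0.9) / 7 = 8.0000 / 7 = 1.1429
UCL_R = D₄·R̄ = 2.114 × 1.1429 = 2.4160

2.416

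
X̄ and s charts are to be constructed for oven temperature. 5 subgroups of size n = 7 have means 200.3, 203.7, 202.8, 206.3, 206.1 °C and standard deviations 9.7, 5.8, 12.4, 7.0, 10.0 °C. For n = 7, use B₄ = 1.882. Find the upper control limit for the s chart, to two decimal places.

s̄ = (9.7 + 5.8 + 12.4 + 7.0 + 10.0) / 5 = 8.9800
UCL_s = B₄·s̄ = 1.882 × 8.9800 = 16.9004

16.90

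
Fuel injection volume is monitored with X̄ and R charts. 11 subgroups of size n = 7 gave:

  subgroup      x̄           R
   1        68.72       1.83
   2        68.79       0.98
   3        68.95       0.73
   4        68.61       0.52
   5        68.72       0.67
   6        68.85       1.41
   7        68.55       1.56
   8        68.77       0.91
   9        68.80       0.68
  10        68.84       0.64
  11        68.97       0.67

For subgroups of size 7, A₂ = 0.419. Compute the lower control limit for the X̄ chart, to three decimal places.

68.375

X̄̄ = (68.72 + 68.79 + 68.95 + 68.61 + 68.72 + 68.85 + 68.55 + 68.77 + 68.80 + 68.84 + 68.97) / 11 = 756.5700 / 11 = 68.7791
R̄ = (1.83 + 0.98 + 0.73 + 0.52 + 0.67 + 1.41 + 1.56 + 0.91 + 0.68 + 0.64 + 0.67) / 11 = 10.6000 / 11 = 0.9636
LCL = X̄̄ − A₂·R̄ = 68.7791 − 0.419 × 0.9636 = 68.3753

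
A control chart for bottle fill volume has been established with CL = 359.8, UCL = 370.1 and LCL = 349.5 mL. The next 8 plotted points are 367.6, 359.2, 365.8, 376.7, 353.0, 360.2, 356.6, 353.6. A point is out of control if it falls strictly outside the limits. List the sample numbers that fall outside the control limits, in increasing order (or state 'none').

Compare each point to [349.5, 370.1]: sample 4 = 376.7 > UCL.

4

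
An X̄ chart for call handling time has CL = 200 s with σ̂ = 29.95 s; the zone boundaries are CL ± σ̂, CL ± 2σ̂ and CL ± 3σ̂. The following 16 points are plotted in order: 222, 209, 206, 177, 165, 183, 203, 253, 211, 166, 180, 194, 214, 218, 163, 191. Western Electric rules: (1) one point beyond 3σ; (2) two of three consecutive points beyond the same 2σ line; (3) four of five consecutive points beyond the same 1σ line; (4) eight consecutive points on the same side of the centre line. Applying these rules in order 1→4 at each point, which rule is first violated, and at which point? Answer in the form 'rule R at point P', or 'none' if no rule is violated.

Zone of each point (C = within 1σ̂, B = 1σ̂–2σ̂, A = 2σ̂–3σ̂, * = beyond 3σ̂; sign = side of CL): 1:+C, 2:+C, 3:+C, 4:-C, 5:-B, 6:-C, 7:+C, 8:+B, 9:+C, 10:-B, 11:-C, 12:-C, 13:+C, 14:+C, 15:-B, 16:-C
No rule fires across all 16 points.

none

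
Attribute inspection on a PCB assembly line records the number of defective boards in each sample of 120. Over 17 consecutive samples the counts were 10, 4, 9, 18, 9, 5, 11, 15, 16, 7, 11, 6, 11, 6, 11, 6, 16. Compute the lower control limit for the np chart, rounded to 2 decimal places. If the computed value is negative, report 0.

0.95

p̄ = Σdᵢ / (k·n) = 171 / (17 × 120) = 0.08382
LCL = np̄ − 3·√(np̄(1−p̄)) = 10.0588 − 3 × 3.0357 = 0.9516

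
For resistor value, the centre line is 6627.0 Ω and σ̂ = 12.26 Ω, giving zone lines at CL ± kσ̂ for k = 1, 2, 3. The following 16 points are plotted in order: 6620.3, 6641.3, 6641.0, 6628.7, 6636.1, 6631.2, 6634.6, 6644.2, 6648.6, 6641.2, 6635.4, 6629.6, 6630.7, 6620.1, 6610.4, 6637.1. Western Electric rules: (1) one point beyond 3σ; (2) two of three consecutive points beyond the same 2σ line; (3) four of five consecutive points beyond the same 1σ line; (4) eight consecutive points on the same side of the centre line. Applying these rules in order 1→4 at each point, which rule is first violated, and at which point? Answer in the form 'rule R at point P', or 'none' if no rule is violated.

rule 4 at point 9

Zone of each point (C = within 1σ̂, B = 1σ̂–2σ̂, A = 2σ̂–3σ̂, * = beyond 3σ̂; sign = side of CL): 1:-C, 2:+B, 3:+B, 4:+C, 5:+C, 6:+C, 7:+C, 8:+B, 9:+B, 10:+B, 11:+C, 12:+C, 13:+C, 14:-C, 15:-B, 16:+C
Rule 4 (eight consecutive points on the same side of the centre line) is satisfied at point 9.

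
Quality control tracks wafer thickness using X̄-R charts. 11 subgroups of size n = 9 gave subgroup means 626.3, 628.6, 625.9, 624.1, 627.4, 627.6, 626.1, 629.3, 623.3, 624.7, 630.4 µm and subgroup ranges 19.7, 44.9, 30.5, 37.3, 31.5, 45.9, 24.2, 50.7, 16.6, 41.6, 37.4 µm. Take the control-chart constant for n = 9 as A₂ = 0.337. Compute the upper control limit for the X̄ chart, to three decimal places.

638.351

X̄̄ = (626.3 + 628.6 + 625.9 + 624.1 + 627.4 + 627.6 + 626.1 + 629.3 + 623.3 + 624.7 + 630.4) / 11 = 6893.7000 / 11 = 626.7000
R̄ = (19.7 + 44.9 + 30.5 + 37.3 + 31.5 + 45.9 + 24.2 + 50.7 + 16.6 + 41.6 + 37.4) / 11 = 380.3000 / 11 = 34.5727
UCL = X̄̄ + A₂·R̄ = 626.7000 + 0.337 × 34.5727 = 638.3510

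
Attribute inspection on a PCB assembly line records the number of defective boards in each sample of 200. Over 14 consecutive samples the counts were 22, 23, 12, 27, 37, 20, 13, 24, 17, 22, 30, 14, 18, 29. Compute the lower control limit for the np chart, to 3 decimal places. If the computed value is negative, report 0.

p̄ = Σdᵢ / (k·n) = 308 / (14 × 200) = 0.11000
LCL = np̄ − 3·√(np̄(1−p̄)) = 22.0000 − 3 × 4.4249 = 8.7252

8.725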